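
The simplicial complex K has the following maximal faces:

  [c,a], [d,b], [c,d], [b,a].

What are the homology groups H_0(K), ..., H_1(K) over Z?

H_0 = Z,  H_1 = Z.

Order the vertices as a < b < c < d. Listing each simplex with vertices in this order, K has dimension 1 with simplices:

  0-simplices (4): a, b, c, d
  1-simplices (4): ab, ac, bd, cd

so the chain groups are C_0 ≅ Z^4, C_1 ≅ Z^4.

Boundary ∂_1: C_1 → C_0 is given by ∂[p,q] = [q] − [p]. For instance
  ∂ac = c − a.
The resulting 4×4 matrix has rank 3, and its Smith normal form has invariant factors (1,1,1).

Now H_k = ker ∂_k / im ∂_{k+1}, so:

  H_0: rank C_0 − rank ∂_1 = 4 − 3 = 1, and the invariant factors of ∂_1 are all 1, so H_0 ≅ Z.
  H_1: rank ker ∂_1 − rank ∂_2 = (4 − 3) − 0 = 1, and there is no ∂_2, so H_1 ≅ Z.

As a check, the Euler characteristic is 4 − 4 = 0, which agrees with 1 − 1 = 0.
(K is a triangulation of the circle S^1.)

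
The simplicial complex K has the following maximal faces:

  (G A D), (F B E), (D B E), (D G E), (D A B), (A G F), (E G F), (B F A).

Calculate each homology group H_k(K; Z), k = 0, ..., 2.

We work with the vertex ordering A < B < D < E < F < G. The simplices of K, each written with vertices in increasing order, are:

  0-simplices (6): A, B, D, E, F, G
  1-simplices (12): AB, AD, AF, AG, BD, BE, BF, DE, DG, EF, EG, FG
  2-simplices (8): ABD, ABF, ADG, AFG, BDE, BEF, DEG, EFG

Hence C_0 ≅ Z^6, C_1 ≅ Z^12, C_2 ≅ Z^8.

∂_1: C_1 → C_0 maps an edge to its endpoints' difference, ∂[p,q] = q − p.
The 6×12 boundary matrix has rank 5 and Smith normal form diag(1,1,1,1,1).

∂_2: C_2 → C_1 maps a triangle to the signed sum of its edges. For instance
  ∂ABD = BD − AD + AB,
  ∂DEG = EG − DG + DE.
As a 12×8 matrix over Z this has rank 7, with invariant factors (1,1,1,1,1,1,1).

Computing H_k = (kernel of ∂_k) / (image of ∂_{k+1}):

  H_0: rank C_0 − rank ∂_1 = 6 − 5 = 1, and the invariant factors of ∂_1 are all 1, so H_0 ≅ Z.
  H_1: rank ker ∂_1 − rank ∂_2 = (12 − 5) − 7 = 0, and the invariant factors of ∂_2 are all 1, so H_1 ≅ 0.
  H_2: rank ker ∂_2 − rank ∂_3 = (8 − 7) − 0 = 1, and there is no ∂_3, so H_2 ≅ Z.

As a check, the Euler characteristic is 6 − 12 + 8 = 2, which agrees with 1 − 0 + 1 = 2.

H_0 = Z,  H_1 = 0,  H_2 = Z.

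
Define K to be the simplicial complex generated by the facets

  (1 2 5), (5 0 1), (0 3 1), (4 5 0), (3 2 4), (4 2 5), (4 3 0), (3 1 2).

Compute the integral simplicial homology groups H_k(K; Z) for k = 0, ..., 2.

H_0 = Z,  H_1 = 0,  H_2 = Z.

We work with the vertex ordering 0 < 1 < 2 < 3 < 4 < 5. The simplices of K, each written with vertices in increasing order, are:

  0-simplices (6): [0], [1], [2], [3], [4], [5]
  1-simplices (12): [0,1], [0,3], [0,4], [0,5], [1,2], [1,3], [1,5], [2,3], [2,4], [2,5], [3,4], [4,5]
  2-simplices (8): [0,1,3], [0,1,5], [0,3,4], [0,4,5], [1,2,3], [1,2,5], [2,3,4], [2,4,5]

giving chain groups C_0 ≅ Z^6, C_1 ≅ Z^12, C_2 ≅ Z^8.

Boundary ∂_1: C_1 → C_0 is given by ∂[p,q] = [q] − [p]. For instance
  ∂[1,2] = [2] − [1].
This gives a 6×12 integer matrix of rank 5; reducing to Smith normal form yields diagonal entries (1,1,1,1,1).

Boundary ∂_2: C_2 → C_1 maps a triangle to the signed sum of its edges. For instance
  ∂[2,4,5] = [4,5] − [2,5] + [2,4],
  ∂[0,4,5] = [4,5] − [0,5] + [0,4].
As a 12×8 matrix over Z this has rank 7, with invariant factors (1,1,1,1,1,1,1).

Now H_k = ker ∂_k / im ∂_{k+1}, so:

  H_0: rank C_0 − rank ∂_1 = 6 − 5 = 1, and the invariant factors of ∂_1 are all 1, so H_0 ≅ Z.
  H_1: rank ker ∂_1 − rank ∂_2 = (12 − 5) − 7 = 0, and the invariant factors of ∂_2 are all 1, so H_1 ≅ 0.
  H_2: rank ker ∂_2 − rank ∂_3 = (8 − 7) − 0 = 1, and there is no ∂_3, so H_2 ≅ Z.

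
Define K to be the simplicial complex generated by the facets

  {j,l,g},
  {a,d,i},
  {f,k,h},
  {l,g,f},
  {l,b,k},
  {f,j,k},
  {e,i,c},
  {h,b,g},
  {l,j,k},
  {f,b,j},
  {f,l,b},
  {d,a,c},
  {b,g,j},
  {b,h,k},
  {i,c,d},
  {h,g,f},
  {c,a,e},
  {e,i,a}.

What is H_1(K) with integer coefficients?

Fix the vertex order a < b < c < d < e < f < g < h < i < j < k < l and write every simplex with vertices in increasing order. Then dim K = 2 and the simplices of K are:

  0-simplices (12): a, b, c, d, e, f, g, h, i, j, k, l
  1-simplices (27): ac, ad, ae, ai, bf, bg, bh, bj, bk, bl, cd, ce, ci, di, ei, fg, fh, fj, fk, fl, gh, gj, gl, hk, jk, jl, kl
  2-simplices (18): acd, ace, adi, aei, bfj, bfl, bgh, bgj, bhk, bkl, cdi, cei, fgh, fgl, fhk, fjk, gjl, jkl

Hence C_0 ≅ Z^12, C_1 ≅ Z^27, C_2 ≅ Z^18.

∂_1: C_1 → C_0 sends each edge [p,q] (with p < q) to q − p.
This gives a 12×27 integer matrix of rank 10; reducing to Smith normal form yields diagonal entries (1,1,1,1,1,1,1,1,1,1).

The boundary map ∂_2: C_2 → C_1 acts by ∂[p,q,r] = [q,r] − [p,r] + [p,q]. For instance
  ∂fgl = gl − fl + fg,
  ∂bhk = hk − bk + bh.
The resulting 27×18 matrix has rank 17, and its Smith normal form has invariant factors (1,1,1,1,1,1,1,1,1,1,1,1,1,1,1,1,2).

Reading off H_k = ker ∂_k / im ∂_{k+1}:

  H_1: rank ker ∂_1 − rank ∂_2 = (27 − 10) − 17 = 0, and ∂_2 has invariant factor 2 > 1, so H_1 = Z_2.

H_1 ≅ Z_2.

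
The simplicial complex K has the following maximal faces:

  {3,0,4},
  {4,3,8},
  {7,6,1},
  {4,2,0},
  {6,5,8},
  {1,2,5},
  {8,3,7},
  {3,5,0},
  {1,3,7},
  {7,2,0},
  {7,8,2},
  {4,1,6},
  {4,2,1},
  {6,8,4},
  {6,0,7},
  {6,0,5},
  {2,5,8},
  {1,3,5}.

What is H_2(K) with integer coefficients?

H_2 = Z.

Fix the vertex order 0 < 1 < 2 < 3 < 4 < 5 < 6 < 7 < 8 and write every simplex with vertices in increasing order. Then dim K = 2 and the simplices of K are:

  0-simplices (9): [0], [1], [2], [3], [4], [5], [6], [7], [8]
  1-simplices (27): (27 of them)
  2-simplices (18): [0,2,4], [0,2,7], [0,3,4], [0,3,5], [0,5,6], [0,6,7], [1,2,4], [1,2,5], [1,3,5], [1,3,7], [1,4,6], [1,6,7], [2,5,8], [2,7,8], [3,4,8], [3,7,8], [4,6,8], [5,6,8]

Hence C_0 ≅ Z^9, C_1 ≅ Z^27, C_2 ≅ Z^18.

∂_1: C_1 → C_0 maps an edge to its endpoints' difference, ∂[p,q] = q − p.
As a 9×27 matrix over Z this has rank 8, with invariant factors (1,1,1,1,1,1,1,1).

Boundary ∂_2: C_2 → C_1 acts by ∂[p,q,r] = [q,r] − [p,r] + [p,q]. For instance
  ∂[1,6,7] = [6,7] − [1,7] + [1,6],
  ∂[0,5,6] = [5,6] − [0,6] + [0,5].
This gives a 27×18 integer matrix of rank 17; reducing to Smith normal form yields diagonal entries (1,1,1,1,1,1,1,1,1,1,1,1,1,1,1,1,1).

Computing H_k = (kernel of ∂_k) / (image of ∂_{k+1}):

  H_2: rank ker ∂_2 − rank ∂_3 = (18 − 17) − 0 = 1, and there is no ∂_3, so H_2 ≅ Z.

(K is a triangulation of the torus T^2.)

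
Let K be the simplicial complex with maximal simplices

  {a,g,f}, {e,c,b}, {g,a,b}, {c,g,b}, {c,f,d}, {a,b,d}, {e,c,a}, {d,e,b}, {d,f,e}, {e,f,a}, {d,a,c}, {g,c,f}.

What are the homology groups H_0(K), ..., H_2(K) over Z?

H_0 ≅ Z,  H_1 ≅ Z_2,  H_2 = 0.

Order the vertices as a < b < c < d < e < f < g. Listing each simplex with vertices in this order, K has dimension 2 with simplices:

  0-simplices (7): a, b, c, d, e, f, g
  1-simplices (18): ab, ac, ad, ae, af, ag, bc, bd, be, bg, cd, ce, cf, cg, de, df, ef, fg
  2-simplices (12): abd, abg, acd, ace, aef, afg, bce, bcg, bde, cdf, cfg, def

Hence C_0 ≅ Z^7, C_1 ≅ Z^18, C_2 ≅ Z^12.

The boundary map ∂_1: C_1 → C_0 is given by ∂[p,q] = [q] − [p]. For instance
  ∂be = e − b.
As a 7×18 matrix over Z this has rank 6, with invariant factors (1,1,1,1,1,1).

The boundary map ∂_2: C_2 → C_1 maps a triangle to the signed sum of its edges. For instance
  ∂aef = ef − af + ae,
  ∂def = ef − df + de.
The resulting 18×12 matrix has rank 12, and its Smith normal form has invariant factors (1,1,1,1,1,1,1,1,1,1,1,2).

Now H_k = ker ∂_k / im ∂_{k+1}, so:

  H_0: rank C_0 − rank ∂_1 = 7 − 6 = 1, and the invariant factors of ∂_1 are all 1, so H_0 = Z.
  H_1: rank ker ∂_1 − rank ∂_2 = (18 − 6) − 12 = 0, and ∂_2 has invariant factor 2 > 1, so H_1 = Z_2.
  H_2: rank ker ∂_2 − rank ∂_3 = (12 − 12) − 0 = 0, and there is no ∂_3, so H_2 = 0.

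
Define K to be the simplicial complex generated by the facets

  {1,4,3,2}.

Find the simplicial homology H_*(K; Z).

H_0 ≅ Z,  H_1 = 0,  H_2 = 0,  H_3 = 0.

We work with the vertex ordering 1 < 2 < 3 < 4. The simplices of K, each written with vertices in increasing order, are:

  0-simplices (4): [1], [2], [3], [4]
  1-simplices (6): [1,2], [1,3], [1,4], [2,3], [2,4], [3,4]
  2-simplices (4): [1,2,3], [1,2,4], [1,3,4], [2,3,4]
  3-simplices (1): [1,2,3,4]

Hence C_0 ≅ Z^4, C_1 ≅ Z^6, C_2 ≅ Z^4, C_3 ≅ Z^1.

The boundary map ∂_1: C_1 → C_0 sends each edge [p,q] (with p < q) to q − p.
The resulting 4×6 matrix has rank 3, and its Smith normal form has invariant factors (1,1,1).

Boundary ∂_2: C_2 → C_1 maps a triangle to the signed sum of its edges. For instance
  ∂[1,2,3] = [2,3] − [1,3] + [1,2],
  ∂[2,3,4] = [3,4] − [2,4] + [2,3].
As a 6×4 matrix over Z this has rank 3, with invariant factors (1,1,1).

The boundary map ∂_3: C_3 → C_2 sends each 3-simplex σ to the alternating sum Σ_i (−1)^i (σ with its i-th vertex removed). For instance
  ∂[1,2,3,4] = [2,3,4] − [1,3,4] + [1,2,4] − [1,2,3].
This gives a 4×1 integer matrix of rank 1; reducing to Smith normal form yields diagonal entries (1).

Reading off H_k = ker ∂_k / im ∂_{k+1}:

  H_0: rank C_0 − rank ∂_1 = 4 − 3 = 1, and the invariant factors of ∂_1 are all 1, so H_0 ≅ Z.
  H_1: rank ker ∂_1 − rank ∂_2 = (6 − 3) − 3 = 0, and the invariant factors of ∂_2 are all 1, so H_1 ≅ 0.
  H_2: rank ker ∂_2 − rank ∂_3 = (4 − 3) − 1 = 0, and the invariant factors of ∂_3 are all 1, so H_2 ≅ 0.
  H_3: rank ker ∂_3 − rank ∂_4 = (1 − 1) − 0 = 0, and there is no ∂_4, so H_3 ≅ 0.

As a check, the Euler characteristic is 4 − 6 + 4 − 1 = 1, which agrees with 1 − 0 + 0 − 0 = 1.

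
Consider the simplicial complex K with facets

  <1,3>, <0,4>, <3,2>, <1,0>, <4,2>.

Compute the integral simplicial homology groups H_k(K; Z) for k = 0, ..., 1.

H_0 ≅ Z,  H_1 ≅ Z.

Fix the vertex order 0 < 1 < 2 < 3 < 4 and write every simplex with vertices in increasing order. Then dim K = 1 and the simplices of K are:

  0-simplices (5): [0], [1], [2], [3], [4]
  1-simplices (5): [0,1], [0,4], [1,3], [2,3], [2,4]

giving chain groups C_0 ≅ Z^5, C_1 ≅ Z^5.

The boundary map ∂_1: C_1 → C_0 sends each edge [p,q] (with p < q) to q − p. For instance
  ∂[0,1] = [1] − [0].
The resulting 5×5 matrix has rank 4, and its Smith normal form has invariant factors (1,1,1,1).

Reading off H_k = ker ∂_k / im ∂_{k+1}:

  H_0: rank C_0 − rank ∂_1 = 5 − 4 = 1, and the invariant factors of ∂_1 are all 1, so H_0 = Z.
  H_1: rank ker ∂_1 − rank ∂_2 = (5 − 4) − 0 = 1, and there is no ∂_2, so H_1 = Z.

As a check, the Euler characteristic is 5 − 5 = 0, which agrees with 1 − 1 = 0.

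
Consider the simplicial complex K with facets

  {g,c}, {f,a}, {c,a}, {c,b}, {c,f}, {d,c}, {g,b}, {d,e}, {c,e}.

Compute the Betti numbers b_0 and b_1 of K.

We work with the vertex ordering a < b < c < d < e < f < g. The simplices of K, each written with vertices in increasing order, are:

  0-simplices (7): a, b, c, d, e, f, g
  1-simplices (9): ac, af, bc, bg, cd, ce, cf, cg, de

giving chain groups C_0 ≅ Z^7, C_1 ≅ Z^9.

The boundary map ∂_1: C_1 → C_0 maps an edge to its endpoints' difference, ∂[p,q] = q − p. For instance
  ∂cf = f − c.
As a 7×9 matrix over Z this has rank 6, with invariant factors (1,1,1,1,1,1).

Computing H_k = (kernel of ∂_k) / (image of ∂_{k+1}):

  H_0: rank C_0 − rank ∂_1 = 7 − 6 = 1, and the invariant factors of ∂_1 are all 1, so H_0 = Z.
  H_1: rank ker ∂_1 − rank ∂_2 = (9 − 6) − 0 = 3, and there is no ∂_2, so H_1 = Z^3.

As a check, the Euler characteristic is 7 − 9 = -2, which agrees with 1 − 3 = -2.

Hence the Betti numbers are b_0 = 1, b_1 = 3.

b_0 = 1, b_1 = 3.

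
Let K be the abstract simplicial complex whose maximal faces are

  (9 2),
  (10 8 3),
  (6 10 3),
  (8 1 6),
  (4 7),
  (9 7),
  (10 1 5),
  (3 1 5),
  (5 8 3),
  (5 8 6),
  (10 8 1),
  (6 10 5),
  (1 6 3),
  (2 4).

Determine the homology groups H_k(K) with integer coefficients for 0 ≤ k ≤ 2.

H_0 = Z^2,  H_1 = Z ⊕ Z/2Z,  H_2 = 0.

Order the vertices as 1 < 2 < 3 < 4 < 5 < 6 < 7 < 8 < 9 < 10. Listing each simplex with vertices in this order, K has dimension 2 with simplices:

  0-simplices (10): [1], [2], [3], [4], [5], [6], [7], [8], [9], [10]
  1-simplices (19): [1,3], [1,5], [1,6], [1,8], [1,10], [2,4], [2,9], [3,5], [3,6], [3,8], [3,10], [4,7], [5,6], [5,8], [5,10], [6,8], [6,10], [7,9], [8,10]
  2-simplices (10): [1,3,5], [1,3,6], [1,5,10], [1,6,8], [1,8,10], [3,5,8], [3,6,10], [3,8,10], [5,6,8], [5,6,10]

Hence C_0 ≅ Z^10, C_1 ≅ Z^19, C_2 ≅ Z^10.

Boundary ∂_1: C_1 → C_0 sends each edge [p,q] (with p < q) to q − p.
This gives a 10×19 integer matrix of rank 8; reducing to Smith normal form yields diagonal entries (1,1,1,1,1,1,1,1).

Boundary ∂_2: C_2 → C_1 sends each 2-simplex [p,q,r] to [q,r] − [p,r] + [p,q]. For instance
  ∂[1,5,10] = [5,10] − [1,10] + [1,5],
  ∂[1,8,10] = [8,10] − [1,10] + [1,8].
This gives a 19×10 integer matrix of rank 10; reducing to Smith normal form yields diagonal entries (1,1,1,1,1,1,1,1,1,2).

Now H_k = ker ∂_k / im ∂_{k+1}, so:

  H_0: rank C_0 − rank ∂_1 = 10 − 8 = 2, and the invariant factors of ∂_1 are all 1, so H_0 ≅ Z^2.
  H_1: rank ker ∂_1 − rank ∂_2 = (19 − 8) − 10 = 1, and ∂_2 has invariant factor 2 > 1, so H_1 ≅ Z ⊕ Z/2Z.
  H_2: rank ker ∂_2 − rank ∂_3 = (10 − 10) − 0 = 0, and there is no ∂_3, so H_2 ≅ 0.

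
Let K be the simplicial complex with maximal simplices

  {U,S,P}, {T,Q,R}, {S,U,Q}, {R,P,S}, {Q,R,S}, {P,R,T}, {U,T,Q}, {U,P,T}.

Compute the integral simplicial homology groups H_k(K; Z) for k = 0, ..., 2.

H_0 ≅ Z,  H_1 = 0,  H_2 ≅ Z.

We work with the vertex ordering P < Q < R < S < T < U. The simplices of K, each written with vertices in increasing order, are:

  0-simplices (6): P, Q, R, S, T, U
  1-simplices (12): PR, PS, PT, PU, QR, QS, QT, QU, RS, RT, SU, TU
  2-simplices (8): PRS, PRT, PSU, PTU, QRS, QRT, QSU, QTU

giving chain groups C_0 ≅ Z^6, C_1 ≅ Z^12, C_2 ≅ Z^8.

Boundary ∂_1: C_1 → C_0 sends each edge [p,q] (with p < q) to q − p. For instance
  ∂QU = U − Q.
The resulting 6×12 matrix has rank 5, and its Smith normal form has invariant factors (1,1,1,1,1).

∂_2: C_2 → C_1 sends each 2-simplex [p,q,r] to [q,r] − [p,r] + [p,q]. For instance
  ∂PSU = SU − PU + PS,
  ∂QSU = SU − QU + QS.
This gives a 12×8 integer matrix of rank 7; reducing to Smith normal form yields diagonal entries (1,1,1,1,1,1,1).

Reading off H_k = ker ∂_k / im ∂_{k+1}:

  H_0: rank C_0 − rank ∂_1 = 6 − 5 = 1, and the invariant factors of ∂_1 are all 1, so H_0 = Z.
  H_1: rank ker ∂_1 − rank ∂_2 = (12 − 5) − 7 = 0, and the invariant factors of ∂_2 are all 1, so H_1 = 0.
  H_2: rank ker ∂_2 − rank ∂_3 = (8 − 7) − 0 = 1, and there is no ∂_3, so H_2 = Z.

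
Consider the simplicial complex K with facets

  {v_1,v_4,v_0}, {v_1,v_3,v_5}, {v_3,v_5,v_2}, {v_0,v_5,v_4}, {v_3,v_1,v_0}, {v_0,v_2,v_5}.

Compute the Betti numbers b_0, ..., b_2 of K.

Take the total order v_0 < v_1 < v_2 < v_3 < v_4 < v_5 on the vertex set. Then K (dimension 2) consists of the simplices:

  0-simplices (6): [v_0], [v_1], [v_2], [v_3], [v_4], [v_5]
  1-simplices (12): [v_0,v_1], [v_0,v_2], [v_0,v_3], [v_0,v_4], [v_0,v_5], [v_1,v_3], [v_1,v_4], [v_1,v_5], [v_2,v_3], [v_2,v_5], [v_3,v_5], [v_4,v_5]
  2-simplices (6): [v_0,v_1,v_3], [v_0,v_1,v_4], [v_0,v_2,v_5], [v_0,v_4,v_5], [v_1,v_3,v_5], [v_2,v_3,v_5]

so the chain groups are C_0 ≅ Z^6, C_1 ≅ Z^12, C_2 ≅ Z^6.

∂_1: C_1 → C_0 maps an edge to its endpoints' difference, ∂[p,q] = q − p.
The resulting 6×12 matrix has rank 5, and its Smith normal form has invariant factors (1,1,1,1,1).

The boundary map ∂_2: C_2 → C_1 maps a triangle to the signed sum of its edges. For instance
  ∂[v_2,v_3,v_5] = [v_3,v_5] − [v_2,v_5] + [v_2,v_3],
  ∂[v_0,v_4,v_5] = [v_4,v_5] − [v_0,v_5] + [v_0,v_4].
The 12×6 boundary matrix has rank 6 and Smith normal form diag(1,1,1,1,1,1).

Computing H_k = (kernel of ∂_k) / (image of ∂_{k+1}):

  H_0: rank C_0 − rank ∂_1 = 6 − 5 = 1, and the invariant factors of ∂_1 are all 1, so H_0 ≅ Z.
  H_1: rank ker ∂_1 − rank ∂_2 = (12 − 5) − 6 = 1, and the invariant factors of ∂_2 are all 1, so H_1 ≅ Z.
  H_2: rank ker ∂_2 − rank ∂_3 = (6 − 6) − 0 = 0, and there is no ∂_3, so H_2 ≅ 0.

As a check, the Euler characteristic is 6 − 12 + 6 = 0, which agrees with 1 − 1 + 0 = 0.

Hence the Betti numbers are b_0 = 1, b_1 = 1, b_2 = 0.

b_0 = 1, b_1 = 1, b_2 = 0.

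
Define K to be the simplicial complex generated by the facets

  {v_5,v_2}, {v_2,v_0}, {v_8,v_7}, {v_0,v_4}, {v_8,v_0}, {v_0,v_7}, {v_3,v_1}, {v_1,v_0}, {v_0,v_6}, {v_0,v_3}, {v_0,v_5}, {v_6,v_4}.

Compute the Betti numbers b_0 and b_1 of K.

b_0 = 1, b_1 = 4.

We work with the vertex ordering v_0 < v_1 < v_2 < v_3 < v_4 < v_5 < v_6 < v_7 < v_8. The simplices of K, each written with vertices in increasing order, are:

  0-simplices (9): [v_0], [v_1], [v_2], [v_3], [v_4], [v_5], [v_6], [v_7], [v_8]
  1-simplices (12): [v_0,v_1], [v_0,v_2], [v_0,v_3], [v_0,v_4], [v_0,v_5], [v_0,v_6], [v_0,v_7], [v_0,v_8], [v_1,v_3], [v_2,v_5], [v_4,v_6], [v_7,v_8]

giving chain groups C_0 ≅ Z^9, C_1 ≅ Z^12.

∂_1: C_1 → C_0 sends each edge [p,q] (with p < q) to q − p.
The resulting 9×12 matrix has rank 8, and its Smith normal form has invariant factors (1,1,1,1,1,1,1,1).

From H_k ≅ ker(∂_k) / im(∂_{k+1}) we obtain:

  H_0: rank C_0 − rank ∂_1 = 9 − 8 = 1, and the invariant factors of ∂_1 are all 1, so H_0 = Z.
  H_1: rank ker ∂_1 − rank ∂_2 = (12 − 8) − 0 = 4, and there is no ∂_2, so H_1 = Z^4.

Hence the Betti numbers are b_0 = 1, b_1 = 4.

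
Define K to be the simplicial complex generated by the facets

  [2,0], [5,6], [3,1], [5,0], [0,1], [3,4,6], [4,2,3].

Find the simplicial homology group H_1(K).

H_1 = Z^2.

Fix the vertex order 0 < 1 < 2 < 3 < 4 < 5 < 6 and write every simplex with vertices in increasing order. Then dim K = 2 and the simplices of K are:

  0-simplices (7): [0], [1], [2], [3], [4], [5], [6]
  1-simplices (10): [0,1], [0,2], [0,5], [1,3], [2,3], [2,4], [3,4], [3,6], [4,6], [5,6]
  2-simplices (2): [2,3,4], [3,4,6]

so the chain groups are C_0 ≅ Z^7, C_1 ≅ Z^10, C_2 ≅ Z^2.

The boundary map ∂_1: C_1 → C_0 is given by ∂[p,q] = [q] − [p]. For instance
  ∂[4,6] = [6] − [4].
The 7×10 boundary matrix has rank 6 and Smith normal form diag(1,1,1,1,1,1).

The boundary map ∂_2: C_2 → C_1 sends each 2-simplex [p,q,r] to [q,r] − [p,r] + [p,q]. For instance
  ∂[2,3,4] = [3,4] − [2,4] + [2,3],
  ∂[3,4,6] = [4,6] − [3,6] + [3,4].
The 10×2 boundary matrix has rank 2 and Smith normal form diag(1,1).

Now H_k = ker ∂_k / im ∂_{k+1}, so:

  H_1: rank ker ∂_1 − rank ∂_2 = (10 − 6) − 2 = 2, and the invariant factors of ∂_2 are all 1, so H_1 ≅ Z^2.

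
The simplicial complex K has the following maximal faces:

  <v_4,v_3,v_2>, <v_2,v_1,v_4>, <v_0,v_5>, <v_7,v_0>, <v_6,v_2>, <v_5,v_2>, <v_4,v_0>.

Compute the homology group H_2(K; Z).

H_2 = 0.

We work with the vertex ordering v_0 < v_1 < v_2 < v_3 < v_4 < v_5 < v_6 < v_7. The simplices of K, each written with vertices in increasing order, are:

  0-simplices (8): [v_0], [v_1], [v_2], [v_3], [v_4], [v_5], [v_6], [v_7]
  1-simplices (10): [v_0,v_4], [v_0,v_5], [v_0,v_7], [v_1,v_2], [v_1,v_4], [v_2,v_3], [v_2,v_4], [v_2,v_5], [v_2,v_6], [v_3,v_4]
  2-simplices (2): [v_1,v_2,v_4], [v_2,v_3,v_4]

so the chain groups are C_0 ≅ Z^8, C_1 ≅ Z^10, C_2 ≅ Z^2.

Boundary ∂_1: C_1 → C_0 sends each edge [p,q] (with p < q) to q − p. For instance
  ∂[v_2,v_3] = [v_3] − [v_2].
This gives a 8×10 integer matrix of rank 7; reducing to Smith normal form yields diagonal entries (1,1,1,1,1,1,1).

The boundary map ∂_2: C_2 → C_1 acts by ∂[p,q,r] = [q,r] − [p,r] + [p,q]. For instance
  ∂[v_1,v_2,v_4] = [v_2,v_4] − [v_1,v_4] + [v_1,v_2],
  ∂[v_2,v_3,v_4] = [v_3,v_4] − [v_2,v_4] + [v_2,v_3].
The resulting 10×2 matrix has rank 2, and its Smith normal form has invariant factors (1,1).

Reading off H_k = ker ∂_k / im ∂_{k+1}:

  H_2: rank ker ∂_2 − rank ∂_3 = (2 − 2) − 0 = 0, and there is no ∂_3, so H_2 ≅ 0.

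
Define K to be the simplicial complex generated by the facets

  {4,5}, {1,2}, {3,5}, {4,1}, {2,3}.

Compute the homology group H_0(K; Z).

H_0 = Z.

Fix the vertex order 1 < 2 < 3 < 4 < 5 and write every simplex with vertices in increasing order. Then dim K = 1 and the simplices of K are:

  0-simplices (5): [1], [2], [3], [4], [5]
  1-simplices (5): [1,2], [1,4], [2,3], [3,5], [4,5]

Hence C_0 ≅ Z^5, C_1 ≅ Z^5.

Boundary ∂_1: C_1 → C_0 maps an edge to its endpoints' difference, ∂[p,q] = q − p.
As a 5×5 matrix over Z this has rank 4, with invariant factors (1,1,1,1).

Computing H_k = (kernel of ∂_k) / (image of ∂_{k+1}):

  H_0: rank C_0 − rank ∂_1 = 5 − 4 = 1, and the invariant factors of ∂_1 are all 1, so H_0 ≅ Z.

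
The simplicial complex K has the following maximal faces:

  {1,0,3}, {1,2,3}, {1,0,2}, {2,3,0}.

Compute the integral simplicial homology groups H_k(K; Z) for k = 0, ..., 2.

H_0 = Z,  H_1 = 0,  H_2 = Z.

We work with the vertex ordering 0 < 1 < 2 < 3. The simplices of K, each written with vertices in increasing order, are:

  0-simplices (4): [0], [1], [2], [3]
  1-simplices (6): [0,1], [0,2], [0,3], [1,2], [1,3], [2,3]
  2-simplices (4): [0,1,2], [0,1,3], [0,2,3], [1,2,3]

so the chain groups are C_0 ≅ Z^4, C_1 ≅ Z^6, C_2 ≅ Z^4.

Boundary ∂_1: C_1 → C_0 maps an edge to its endpoints' difference, ∂[p,q] = q − p.
The resulting 4×6 matrix has rank 3, and its Smith normal form has invariant factors (1,1,1).

Boundary ∂_2: C_2 → C_1 sends each 2-simplex [p,q,r] to [q,r] − [p,r] + [p,q]. For instance
  ∂[0,1,3] = [1,3] − [0,3] + [0,1],
  ∂[0,1,2] = [1,2] − [0,2] + [0,1].
The 6×4 boundary matrix has rank 3 and Smith normal form diag(1,1,1).

Computing H_k = (kernel of ∂_k) / (image of ∂_{k+1}):

  H_0: rank C_0 − rank ∂_1 = 4 − 3 = 1, and the invariant factors of ∂_1 are all 1, so H_0 ≅ Z.
  H_1: rank ker ∂_1 − rank ∂_2 = (6 − 3) − 3 = 0, and the invariant factors of ∂_2 are all 1, so H_1 ≅ 0.
  H_2: rank ker ∂_2 − rank ∂_3 = (4 − 3) − 0 = 1, and there is no ∂_3, so H_2 ≅ Z.

(K is a triangulation of the 2-sphere S^2.)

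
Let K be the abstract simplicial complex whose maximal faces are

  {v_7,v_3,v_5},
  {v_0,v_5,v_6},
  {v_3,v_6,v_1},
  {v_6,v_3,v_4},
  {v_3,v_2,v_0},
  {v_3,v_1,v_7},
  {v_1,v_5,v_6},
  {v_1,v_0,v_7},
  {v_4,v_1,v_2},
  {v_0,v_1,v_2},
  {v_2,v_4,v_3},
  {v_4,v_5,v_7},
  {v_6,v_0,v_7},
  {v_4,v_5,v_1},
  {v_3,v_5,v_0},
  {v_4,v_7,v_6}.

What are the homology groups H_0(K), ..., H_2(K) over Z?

H_0 = Z,  H_1 = Z^2,  H_2 = Z.

Take the total order v_0 < v_1 < v_2 < v_3 < v_4 < v_5 < v_6 < v_7 on the vertex set. Then K (dimension 2) consists of the simplices:

  0-simplices (8): [v_0], [v_1], [v_2], [v_3], [v_4], [v_5], [v_6], [v_7]
  1-simplices (24): (24 of them)
  2-simplices (16): (16 of them)

giving chain groups C_0 ≅ Z^8, C_1 ≅ Z^24, C_2 ≅ Z^16.

∂_1: C_1 → C_0 maps an edge to its endpoints' difference, ∂[p,q] = q − p. For instance
  ∂[v_0,v_3] = [v_3] − [v_0].
This gives a 8×24 integer matrix of rank 7; reducing to Smith normal form yields diagonal entries (1,1,1,1,1,1,1).

The boundary map ∂_2: C_2 → C_1 maps a triangle to the signed sum of its edges. For instance
  ∂[v_1,v_3,v_6] = [v_3,v_6] − [v_1,v_6] + [v_1,v_3],
  ∂[v_4,v_6,v_7] = [v_6,v_7] − [v_4,v_7] + [v_4,v_6].
The 24×16 boundary matrix has rank 15 and Smith normal form diag(1,1,1,1,1,1,1,1,1,1,1,1,1,1,1).

From H_k ≅ ker(∂_k) / im(∂_{k+1}) we obtain:

  H_0: rank C_0 − rank ∂_1 = 8 − 7 = 1, and the invariant factors of ∂_1 are all 1, so H_0 ≅ Z.
  H_1: rank ker ∂_1 − rank ∂_2 = (24 − 7) − 15 = 2, and the invariant factors of ∂_2 are all 1, so H_1 ≅ Z^2.
  H_2: rank ker ∂_2 − rank ∂_3 = (16 − 15) − 0 = 1, and there is no ∂_3, so H_2 ≅ Z.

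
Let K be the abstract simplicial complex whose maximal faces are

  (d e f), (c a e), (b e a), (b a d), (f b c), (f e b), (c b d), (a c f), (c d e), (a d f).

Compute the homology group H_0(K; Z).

Order the vertices as a < b < c < d < e < f. Listing each simplex with vertices in this order, K has dimension 2 with simplices:

  0-simplices (6): a, b, c, d, e, f
  1-simplices (15): ab, ac, ad, ae, af, bc, bd, be, bf, cd, ce, cf, de, df, ef
  2-simplices (10): abd, abe, ace, acf, adf, bcd, bcf, bef, cde, def

giving chain groups C_0 ≅ Z^6, C_1 ≅ Z^15, C_2 ≅ Z^10.

∂_1: C_1 → C_0 maps an edge to its endpoints' difference, ∂[p,q] = q − p. For instance
  ∂ad = d − a.
The resulting 6×15 matrix has rank 5, and its Smith normal form has invariant factors (1,1,1,1,1).

The boundary map ∂_2: C_2 → C_1 acts by ∂[p,q,r] = [q,r] − [p,r] + [p,q]. For instance
  ∂adf = df − af + ad,
  ∂cde = de − ce + cd.
This gives a 15×10 integer matrix of rank 10; reducing to Smith normal form yields diagonal entries (1,1,1,1,1,1,1,1,1,2).

Reading off H_k = ker ∂_k / im ∂_{k+1}:

  H_0: rank C_0 − rank ∂_1 = 6 − 5 = 1, and the invariant factors of ∂_1 are all 1, so H_0 ≅ Z.

H_0 = Z.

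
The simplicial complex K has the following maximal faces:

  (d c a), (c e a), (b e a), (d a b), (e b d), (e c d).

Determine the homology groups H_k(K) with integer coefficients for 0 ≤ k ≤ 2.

H_0 = Z,  H_1 = 0,  H_2 = Z.

Take the total order a < b < c < d < e on the vertex set. Then K (dimension 2) consists of the simplices:

  0-simplices (5): a, b, c, d, e
  1-simplices (9): ab, ac, ad, ae, bd, be, cd, ce, de
  2-simplices (6): abd, abe, acd, ace, bde, cde

so the chain groups are C_0 ≅ Z^5, C_1 ≅ Z^9, C_2 ≅ Z^6.

∂_1: C_1 → C_0 maps an edge to its endpoints' difference, ∂[p,q] = q − p.
As a 5×9 matrix over Z this has rank 4, with invariant factors (1,1,1,1).

Boundary ∂_2: C_2 → C_1 maps a triangle to the signed sum of its edges. For instance
  ∂bde = de − be + bd,
  ∂abd = bd − ad + ab.
The 9×6 boundary matrix has rank 5 and Smith normal form diag(1,1,1,1,1).

From H_k ≅ ker(∂_k) / im(∂_{k+1}) we obtain:

  H_0: rank C_0 − rank ∂_1 = 5 − 4 = 1, and the invariant factors of ∂_1 are all 1, so H_0 ≅ Z.
  H_1: rank ker ∂_1 − rank ∂_2 = (9 − 4) − 5 = 0, and the invariant factors of ∂_2 are all 1, so H_1 ≅ 0.
  H_2: rank ker ∂_2 − rank ∂_3 = (6 − 5) − 0 = 1, and there is no ∂_3, so H_2 ≅ Z.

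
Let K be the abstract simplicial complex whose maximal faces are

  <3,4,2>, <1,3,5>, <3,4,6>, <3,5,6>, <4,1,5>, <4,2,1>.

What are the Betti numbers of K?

Order the vertices as 1 < 2 < 3 < 4 < 5 < 6. Listing each simplex with vertices in this order, K has dimension 2 with simplices:

  0-simplices (6): [1], [2], [3], [4], [5], [6]
  1-simplices (12): [1,2], [1,3], [1,4], [1,5], [2,3], [2,4], [3,4], [3,5], [3,6], [4,5], [4,6], [5,6]
  2-simplices (6): [1,2,4], [1,3,5], [1,4,5], [2,3,4], [3,4,6], [3,5,6]

giving chain groups C_0 ≅ Z^6, C_1 ≅ Z^12, C_2 ≅ Z^6.

Boundary ∂_1: C_1 → C_0 sends each edge [p,q] (with p < q) to q − p. For instance
  ∂[5,6] = [6] − [5].
The 6×12 boundary matrix has rank 5 and Smith normal form diag(1,1,1,1,1).

The boundary map ∂_2: C_2 → C_1 maps a triangle to the signed sum of its edges. For instance
  ∂[3,4,6] = [4,6] − [3,6] + [3,4],
  ∂[2,3,4] = [3,4] − [2,4] + [2,3].
The 12×6 boundary matrix has rank 6 and Smith normal form diag(1,1,1,1,1,1).

From H_k ≅ ker(∂_k) / im(∂_{k+1}) we obtain:

  H_0: rank C_0 − rank ∂_1 = 6 − 5 = 1, and the invariant factors of ∂_1 are all 1, so H_0 = Z.
  H_1: rank ker ∂_1 − rank ∂_2 = (12 − 5) − 6 = 1, and the invariant factors of ∂_2 are all 1, so H_1 = Z.
  H_2: rank ker ∂_2 − rank ∂_3 = (6 − 6) − 0 = 0, and there is no ∂_3, so H_2 = 0.

Hence the Betti numbers are b_0 = 1, b_1 = 1, b_2 = 0.

b_0 = 1, b_1 = 1, b_2 = 0.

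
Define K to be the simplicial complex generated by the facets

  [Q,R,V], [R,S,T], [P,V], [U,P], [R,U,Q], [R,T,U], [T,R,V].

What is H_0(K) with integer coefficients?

H_0 = Z.

K has 7 vertices, 12 edges, 5 triangles.
rank ∂_0 = 0, rank ∂_1 = 6 ⇒ b_0 = 7 − 0 − 6 = 1; all invariant factors of ∂_1 are 1 so no torsion. So H_0 = Z.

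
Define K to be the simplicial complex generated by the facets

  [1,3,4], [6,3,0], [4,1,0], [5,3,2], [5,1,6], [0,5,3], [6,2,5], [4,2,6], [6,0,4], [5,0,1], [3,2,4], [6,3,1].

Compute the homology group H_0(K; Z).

Take the total order 0 < 1 < 2 < 3 < 4 < 5 < 6 on the vertex set. Then K (dimension 2) consists of the simplices:

  0-simplices (7): [0], [1], [2], [3], [4], [5], [6]
  1-simplices (18): [0,1], [0,3], [0,4], [0,5], [0,6], [1,3], [1,4], [1,5], [1,6], [2,3], [2,4], [2,5], [2,6], [3,4], [3,5], [3,6], [4,6], [5,6]
  2-simplices (12): [0,1,4], [0,1,5], [0,3,5], [0,3,6], [0,4,6], [1,3,4], [1,3,6], [1,5,6], [2,3,4], [2,3,5], [2,4,6], [2,5,6]

Hence C_0 ≅ Z^7, C_1 ≅ Z^18, C_2 ≅ Z^12.

The boundary map ∂_1: C_1 → C_0 is given by ∂[p,q] = [q] − [p].
As a 7×18 matrix over Z this has rank 6, with invariant factors (1,1,1,1,1,1).

∂_2: C_2 → C_1 acts by ∂[p,q,r] = [q,r] − [p,r] + [p,q]. For instance
  ∂[0,3,5] = [3,5] − [0,5] + [0,3],
  ∂[1,3,4] = [3,4] − [1,4] + [1,3].
The 18×12 boundary matrix has rank 12 and Smith normal form diag(1,1,1,1,1,1,1,1,1,1,1,2).

Reading off H_k = ker ∂_k / im ∂_{k+1}:

  H_0: rank C_0 − rank ∂_1 = 7 − 6 = 1, and the invariant factors of ∂_1 are all 1, so H_0 = Z.

H_0 = Z.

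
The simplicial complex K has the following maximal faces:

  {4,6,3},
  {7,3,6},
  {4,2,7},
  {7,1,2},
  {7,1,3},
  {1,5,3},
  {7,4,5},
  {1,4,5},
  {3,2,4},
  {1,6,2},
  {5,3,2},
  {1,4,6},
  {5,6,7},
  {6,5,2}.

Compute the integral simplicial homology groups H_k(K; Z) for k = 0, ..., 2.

We work with the vertex ordering 1 < 2 < 3 < 4 < 5 < 6 < 7. The simplices of K, each written with vertices in increasing order, are:

  0-simplices (7): [1], [2], [3], [4], [5], [6], [7]
  1-simplices (21): [1,2], [1,3], [1,4], [1,5], [1,6], [1,7], [2,3], [2,4], [2,5], [2,6], [2,7], [3,4], [3,5], [3,6], [3,7], [4,5], [4,6], [4,7], [5,6], [5,7], [6,7]
  2-simplices (14): [1,2,6], [1,2,7], [1,3,5], [1,3,7], [1,4,5], [1,4,6], [2,3,4], [2,3,5], [2,4,7], [2,5,6], [3,4,6], [3,6,7], [4,5,7], [5,6,7]

giving chain groups C_0 ≅ Z^7, C_1 ≅ Z^21, C_2 ≅ Z^14.

The boundary map ∂_1: C_1 → C_0 is given by ∂[p,q] = [q] − [p]. For instance
  ∂[5,6] = [6] − [5].
As a 7×21 matrix over Z this has rank 6, with invariant factors (1,1,1,1,1,1).

The boundary map ∂_2: C_2 → C_1 maps a triangle to the signed sum of its edges. For instance
  ∂[1,4,5] = [4,5] − [1,5] + [1,4],
  ∂[2,3,4] = [3,4] − [2,4] + [2,3].
The resulting 21×14 matrix has rank 13, and its Smith normal form has invariant factors (1,1,1,1,1,1,1,1,1,1,1,1,1).

Now H_k = ker ∂_k / im ∂_{k+1}, so:

  H_0: rank C_0 − rank ∂_1 = 7 − 6 = 1, and the invariant factors of ∂_1 are all 1, so H_0 = Z.
  H_1: rank ker ∂_1 − rank ∂_2 = (21 − 6) − 13 = 2, and the invariant factors of ∂_2 are all 1, so H_1 = Z^2.
  H_2: rank ker ∂_2 − rank ∂_3 = (14 − 13) − 0 = 1, and there is no ∂_3, so H_2 = Z.

H_0 = Z,  H_1 = Z^2,  H_2 = Z.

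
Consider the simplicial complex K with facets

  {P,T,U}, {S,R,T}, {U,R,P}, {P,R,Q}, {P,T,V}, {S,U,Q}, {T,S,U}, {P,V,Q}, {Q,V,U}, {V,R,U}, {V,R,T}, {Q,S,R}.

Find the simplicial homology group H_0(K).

H_0 = Z.

Fix the vertex order P < Q < R < S < T < U < V and write every simplex with vertices in increasing order. Then dim K = 2 and the simplices of K are:

  0-simplices (7): P, Q, R, S, T, U, V
  1-simplices (18): PQ, PR, PT, PU, PV, QR, QS, QU, QV, RS, RT, RU, RV, ST, SU, TU, TV, UV
  2-simplices (12): PQR, PQV, PRU, PTU, PTV, QRS, QSU, QUV, RST, RTV, RUV, STU

so the chain groups are C_0 ≅ Z^7, C_1 ≅ Z^18, C_2 ≅ Z^12.

∂_1: C_1 → C_0 maps an edge to its endpoints' difference, ∂[p,q] = q − p.
The resulting 7×18 matrix has rank 6, and its Smith normal form has invariant factors (1,1,1,1,1,1).

∂_2: C_2 → C_1 maps a triangle to the signed sum of its edges. For instance
  ∂RUV = UV − RV + RU,
  ∂PQR = QR − PR + PQ.
This gives a 18×12 integer matrix of rank 12; reducing to Smith normal form yields diagonal entries (1,1,1,1,1,1,1,1,1,1,1,2).

Computing H_k = (kernel of ∂_k) / (image of ∂_{k+1}):

  H_0: rank C_0 − rank ∂_1 = 7 − 6 = 1, and the invariant factors of ∂_1 are all 1, so H_0 = Z.

(K is a triangulation of the real projective plane RP^2.)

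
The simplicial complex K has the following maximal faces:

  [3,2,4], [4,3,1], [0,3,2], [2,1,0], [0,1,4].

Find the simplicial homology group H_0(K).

Take the total order 0 < 1 < 2 < 3 < 4 on the vertex set. Then K (dimension 2) consists of the simplices:

  0-simplices (5): [0], [1], [2], [3], [4]
  1-simplices (10): [0,1], [0,2], [0,3], [0,4], [1,2], [1,3], [1,4], [2,3], [2,4], [3,4]
  2-simplices (5): [0,1,2], [0,1,4], [0,2,3], [1,3,4], [2,3,4]

giving chain groups C_0 ≅ Z^5, C_1 ≅ Z^10, C_2 ≅ Z^5.

∂_1: C_1 → C_0 maps an edge to its endpoints' difference, ∂[p,q] = q − p.
As a 5×10 matrix over Z this has rank 4, with invariant factors (1,1,1,1).

Boundary ∂_2: C_2 → C_1 acts by ∂[p,q,r] = [q,r] − [p,r] + [p,q]. For instance
  ∂[1,3,4] = [3,4] − [1,4] + [1,3],
  ∂[0,1,4] = [1,4] − [0,4] + [0,1].
As a 10×5 matrix over Z this has rank 5, with invariant factors (1,1,1,1,1).

Reading off H_k = ker ∂_k / im ∂_{k+1}:

  H_0: rank C_0 − rank ∂_1 = 5 − 4 = 1, and the invariant factors of ∂_1 are all 1, so H_0 = Z.

H_0 = Z.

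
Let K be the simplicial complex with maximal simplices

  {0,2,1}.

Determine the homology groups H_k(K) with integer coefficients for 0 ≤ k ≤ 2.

K has 3 vertices, 3 edges, 1 triangle.
rank ∂_0 = 0, rank ∂_1 = 2 ⇒ b_0 = 3 − 0 − 2 = 1; all invariant factors of ∂_1 are 1 so no torsion. So H_0 ≅ Z.
rank ∂_1 = 2, rank ∂_2 = 1 ⇒ b_1 = 3 − 2 − 1 = 0; all invariant factors of ∂_2 are 1 so no torsion. So H_1 ≅ 0.
rank ∂_2 = 1, rank ∂_3 = 0 ⇒ b_2 = 1 − 1 − 0 = 0. So H_2 ≅ 0.

H_0 = Z,  H_1 = 0,  H_2 = 0.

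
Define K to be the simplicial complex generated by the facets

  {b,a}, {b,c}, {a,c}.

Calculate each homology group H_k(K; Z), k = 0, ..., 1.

Order the vertices as a < b < c. Listing each simplex with vertices in this order, K has dimension 1 with simplices:

  0-simplices (3): a, b, c
  1-simplices (3): ab, ac, bc

Hence C_0 ≅ Z^3, C_1 ≅ Z^3.

∂_1: C_1 → C_0 is given by ∂[p,q] = [q] − [p]. For instance
  ∂ab = b − a.
This gives a 3×3 integer matrix of rank 2; reducing to Smith normal form yields diagonal entries (1,1).

Computing H_k = (kernel of ∂_k) / (image of ∂_{k+1}):

  H_0: rank C_0 − rank ∂_1 = 3 − 2 = 1, and the invariant factors of ∂_1 are all 1, so H_0 = Z.
  H_1: rank ker ∂_1 − rank ∂_2 = (3 − 2) − 0 = 1, and there is no ∂_2, so H_1 = Z.

H_0 = Z,  H_1 = Z.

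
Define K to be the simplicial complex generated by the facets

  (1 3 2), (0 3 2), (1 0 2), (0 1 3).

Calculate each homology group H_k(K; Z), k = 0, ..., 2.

We work with the vertex ordering 0 < 1 < 2 < 3. The simplices of K, each written with vertices in increasing order, are:

  0-simplices (4): [0], [1], [2], [3]
  1-simplices (6): [0,1], [0,2], [0,3], [1,2], [1,3], [2,3]
  2-simplices (4): [0,1,2], [0,1,3], [0,2,3], [1,2,3]

Hence C_0 ≅ Z^4, C_1 ≅ Z^6, C_2 ≅ Z^4.

The boundary map ∂_1: C_1 → C_0 maps an edge to its endpoints' difference, ∂[p,q] = q − p. For instance
  ∂[2,3] = [3] − [2].
This gives a 4×6 integer matrix of rank 3; reducing to Smith normal form yields diagonal entries (1,1,1).

∂_2: C_2 → C_1 sends each 2-simplex [p,q,r] to [q,r] − [p,r] + [p,q]. For instance
  ∂[1,2,3] = [2,3] − [1,3] + [1,2],
  ∂[0,1,2] = [1,2] − [0,2] + [0,1].
The 6×4 boundary matrix has rank 3 and Smith normal form diag(1,1,1).

Computing H_k = (kernel of ∂_k) / (image of ∂_{k+1}):

  H_0: rank C_0 − rank ∂_1 = 4 − 3 = 1, and the invariant factors of ∂_1 are all 1, so H_0 ≅ Z.
  H_1: rank ker ∂_1 − rank ∂_2 = (6 − 3) − 3 = 0, and the invariant factors of ∂_2 are all 1, so H_1 ≅ 0.
  H_2: rank ker ∂_2 − rank ∂_3 = (4 − 3) − 0 = 1, and there is no ∂_3, so H_2 ≅ Z.

H_0 ≅ Z,  H_1 = 0,  H_2 ≅ Z.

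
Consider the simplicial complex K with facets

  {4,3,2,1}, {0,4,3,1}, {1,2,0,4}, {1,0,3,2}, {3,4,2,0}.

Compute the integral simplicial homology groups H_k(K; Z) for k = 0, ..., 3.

H_0 = Z,  H_1 = 0,  H_2 = 0,  H_3 = Z.

Order the vertices as 0 < 1 < 2 < 3 < 4. Listing each simplex with vertices in this order, K has dimension 3 with simplices:

  0-simplices (5): [0], [1], [2], [3], [4]
  1-simplices (10): [0,1], [0,2], [0,3], [0,4], [1,2], [1,3], [1,4], [2,3], [2,4], [3,4]
  2-simplices (10): [0,1,2], [0,1,3], [0,1,4], [0,2,3], [0,2,4], [0,3,4], [1,2,3], [1,2,4], [1,3,4], [2,3,4]
  3-simplices (5): [0,1,2,3], [0,1,2,4], [0,1,3,4], [0,2,3,4], [1,2,3,4]

so the chain groups are C_0 ≅ Z^5, C_1 ≅ Z^10, C_2 ≅ Z^10, C_3 ≅ Z^5.

Boundary ∂_1: C_1 → C_0 sends each edge [p,q] (with p < q) to q − p.
The 5×10 boundary matrix has rank 4 and Smith normal form diag(1,1,1,1).

Boundary ∂_2: C_2 → C_1 sends each 2-simplex [p,q,r] to [q,r] − [p,r] + [p,q]. For instance
  ∂[0,1,2] = [1,2] − [0,2] + [0,1],
  ∂[1,2,4] = [2,4] − [1,4] + [1,2].
The resulting 10×10 matrix has rank 6, and its Smith normal form has invariant factors (1,1,1,1,1,1).

Boundary ∂_3: C_3 → C_2 sends each 3-simplex σ to the alternating sum Σ_i (−1)^i (σ with its i-th vertex removed). For instance
  ∂[1,2,3,4] = [2,3,4] − [1,3,4] + [1,2,4] − [1,2,3],
  ∂[0,1,2,3] = [1,2,3] − [0,2,3] + [0,1,3] − [0,1,2].
This gives a 10×5 integer matrix of rank 4; reducing to Smith normal form yields diagonal entries (1,1,1,1).

Now H_k = ker ∂_k / im ∂_{k+1}, so:

  H_0: rank C_0 − rank ∂_1 = 5 − 4 = 1, and the invariant factors of ∂_1 are all 1, so H_0 ≅ Z.
  H_1: rank ker ∂_1 − rank ∂_2 = (10 − 4) − 6 = 0, and the invariant factors of ∂_2 are all 1, so H_1 ≅ 0.
  H_2: rank ker ∂_2 − rank ∂_3 = (10 − 6) − 4 = 0, and the invariant factors of ∂_3 are all 1, so H_2 ≅ 0.
  H_3: rank ker ∂_3 − rank ∂_4 = (5 − 4) − 0 = 1, and there is no ∂_4, so H_3 ≅ Z.

As a check, the Euler characteristic is 5 − 10 + 10 − 5 = 0, which agrees with 1 − 0 + 0 − 1 = 0.
(K is a triangulation of the 3-sphere S^3.)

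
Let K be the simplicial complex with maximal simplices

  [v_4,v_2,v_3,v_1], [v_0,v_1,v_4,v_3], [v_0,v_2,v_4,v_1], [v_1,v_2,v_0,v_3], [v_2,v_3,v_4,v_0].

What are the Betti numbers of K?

Take the total order v_0 < v_1 < v_2 < v_3 < v_4 on the vertex set. Then K (dimension 3) consists of the simplices:

  0-simplices (5): [v_0], [v_1], [v_2], [v_3], [v_4]
  1-simplices (10): [v_0,v_1], [v_0,v_2], [v_0,v_3], [v_0,v_4], [v_1,v_2], [v_1,v_3], [v_1,v_4], [v_2,v_3], [v_2,v_4], [v_3,v_4]
  2-simplices (10): [v_0,v_1,v_2], [v_0,v_1,v_3], [v_0,v_1,v_4], [v_0,v_2,v_3], [v_0,v_2,v_4], [v_0,v_3,v_4], [v_1,v_2,v_3], [v_1,v_2,v_4], [v_1,v_3,v_4], [v_2,v_3,v_4]
  3-simplices (5): [v_0,v_1,v_2,v_3], [v_0,v_1,v_2,v_4], [v_0,v_1,v_3,v_4], [v_0,v_2,v_3,v_4], [v_1,v_2,v_3,v_4]

giving chain groups C_0 ≅ Z^5, C_1 ≅ Z^10, C_2 ≅ Z^10, C_3 ≅ Z^5.

∂_1: C_1 → C_0 sends each edge [p,q] (with p < q) to q − p. For instance
  ∂[v_0,v_1] = [v_1] − [v_0].
The resulting 5×10 matrix has rank 4, and its Smith normal form has invariant factors (1,1,1,1).

The boundary map ∂_2: C_2 → C_1 acts by ∂[p,q,r] = [q,r] − [p,r] + [p,q]. For instance
  ∂[v_0,v_1,v_4] = [v_1,v_4] − [v_0,v_4] + [v_0,v_1],
  ∂[v_0,v_3,v_4] = [v_3,v_4] − [v_0,v_4] + [v_0,v_3].
The 10×10 boundary matrix has rank 6 and Smith normal form diag(1,1,1,1,1,1).

The boundary map ∂_3: C_3 → C_2 sends each 3-simplex σ to the alternating sum Σ_i (−1)^i (σ with its i-th vertex removed). For instance
  ∂[v_0,v_1,v_2,v_4] = [v_1,v_2,v_4] − [v_0,v_2,v_4] + [v_0,v_1,v_4] − [v_0,v_1,v_2],
  ∂[v_0,v_2,v_3,v_4] = [v_2,v_3,v_4] − [v_0,v_3,v_4] + [v_0,v_2,v_4] − [v_0,v_2,v_3].
As a 10×5 matrix over Z this has rank 4, with invariant factors (1,1,1,1).

Computing H_k = (kernel of ∂_k) / (image of ∂_{k+1}):

  H_0: rank C_0 − rank ∂_1 = 5 − 4 = 1, and the invariant factors of ∂_1 are all 1, so H_0 ≅ Z.
  H_1: rank ker ∂_1 − rank ∂_2 = (10 − 4) − 6 = 0, and the invariant factors of ∂_2 are all 1, so H_1 ≅ 0.
  H_2: rank ker ∂_2 − rank ∂_3 = (10 − 6) − 4 = 0, and the invariant factors of ∂_3 are all 1, so H_2 ≅ 0.
  H_3: rank ker ∂_3 − rank ∂_4 = (5 − 4) − 0 = 1, and there is no ∂_4, so H_3 ≅ Z.

As a check, the Euler characteristic is 5 − 10 + 10 − 5 = 0, which agrees with 1 − 0 + 0 − 1 = 0.

Hence the Betti numbers are b_0 = 1, b_1 = 0, b_2 = 0, b_3 = 1.

b_0 = 1, b_1 = 0, b_2 = 0, b_3 = 1.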